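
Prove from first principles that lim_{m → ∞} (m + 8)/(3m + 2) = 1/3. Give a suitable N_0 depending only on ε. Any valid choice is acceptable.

Fix ε > 0. For m ≥ 1, |(m + 8)/(3m + 2) − (1/3)| = |22|/(3(3m + 2)) = 22/(3(3m + 2)).
Since 3m + 2 ≥ 3m for m ≥ 1, this is ≤ 22/(3·3m) = (22/9)/m.
So |(m + 8)/(3m + 2) − (1/3)| < ε whenever m > (22/9)/ε.
Take N_0 = (22/9)/ε. If m > N_0 then |(m + 8)/(3m + 2) − (1/3)| ≤ (22/9)/m < ε.

N_0 = (22/9)/ε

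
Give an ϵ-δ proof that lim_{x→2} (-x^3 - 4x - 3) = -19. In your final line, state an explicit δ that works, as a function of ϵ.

Suppose ϵ > 0. We want δ > 0 such that 0 < |x − 2| < δ implies |(-x^3 - 4x - 3) + 19| < ϵ.
(-x^3 - 4x - 3) + 19 = -x^3 - 4x + 16 = (x − 2)(-x^2 - 2x - 8).
So |(-x^3 - 4x - 3) + 19| = |x − 2|·|-x^2 - 2x - 8|.
Assume first that |x − 2| < 1, so |x| < 3. Then |-x^2 - 2x - 8| ≤ 3^2 + 2·3 + 8 = 23.
Hence |(-x^3 - 4x - 3) + 19| ≤ 23|x − 2| < ϵ provided |x − 2| < ϵ/23.
Take δ = min(1, ϵ/23). Then 0 < |x − 2| < δ gives both |x − 2| < 1 and |x − 2| < ϵ/23, so |(-x^3 - 4x - 3) + 19| < ϵ.

δ = min(1, ϵ/23)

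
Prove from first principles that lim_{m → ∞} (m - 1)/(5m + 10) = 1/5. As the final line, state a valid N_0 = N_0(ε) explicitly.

Let ε > 0. For m ≥ 1, |(m - 1)/(5m + 10) − (1/5)| = |-15|/(5(5m + 10)) = 15/(5(5m + 10)).
Since 5m + 10 ≥ 5m for m ≥ 1, this is ≤ 15/(5·5m) = (3/5)/m.
So |(m - 1)/(5m + 10) − (1/5)| < ε whenever m > (3/5)/ε.
Take N_0 = (3/5)/ε. If m > N_0 then |(m - 1)/(5m + 10) − (1/5)| ≤ (3/5)/m < ε.

N_0 = (3/5)/ε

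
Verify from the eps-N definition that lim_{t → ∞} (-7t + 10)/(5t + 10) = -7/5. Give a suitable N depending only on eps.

Let eps > 0. We seek N > 0 such that t > N implies |(-7t + 10)/(5t + 10) + 7/5| < eps.
(-7t + 10)/(5t + 10) + 7/5 = (5(-7t + 10) − (-7)(5t + 10)) / (5(5t + 10)) = 120/(5(5t + 10)).
For t > 0 we have 5t + 10 > 5t, so |(-7t + 10)/(5t + 10) + 7/5| = 120/(5(5t + 10)) < 120/(5·5t) = (24/5)/t.
Thus |(-7t + 10)/(5t + 10) + 7/5| < eps whenever t > (24/5)/eps.
Take N = (24/5)/eps. If t > N then |(-7t + 10)/(5t + 10) + 7/5| < (24/5)/t < eps.

N = (24/5)/eps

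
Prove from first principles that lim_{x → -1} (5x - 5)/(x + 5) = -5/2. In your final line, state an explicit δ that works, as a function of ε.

δ = min(2, (4/15)ε)

Let ε > 0 be given. We want δ > 0 with 0 < |x + 1| < δ ⇒ |(5x - 5)/(x + 5) + 5/2| < ε.
Combining over a common denominator, (5x - 5)/(x + 5) + 5/2 = [(5x - 5)·4 − (-10)·(x + 5)] / [4·(x + 5)] = 30(x + 1) / (4(x + 5)).
So |(5x - 5)/(x + 5) + 5/2| = 30|x + 1| / (4·|x + 5|).
Restrict δ ≤ 2. Then |x + 1| < 2 gives |x + 5| = |(x + 1) + 4| ≥ 4 − 2 = 2.
Hence |(5x - 5)/(x + 5) + 5/2| < 30|x + 1|/(4·2) = (15/4)|x + 1|, which is < ε once |x + 1| < (4/15)ε.
Take δ = min(2, (4/15)ε). Then 0 < |x + 1| < δ forces both bounds, so |(5x - 5)/(x + 5) + 5/2| < ε.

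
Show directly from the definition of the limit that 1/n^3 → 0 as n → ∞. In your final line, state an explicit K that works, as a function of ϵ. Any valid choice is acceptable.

Let ϵ > 0. For n ≥ 1, |1/n^3 − 0| = 1/n^3.
1/n^3 < ϵ ⇔ n^3 > 1/ϵ ⇔ n > (1/ϵ)^{1/3}.
Take K = (1/ϵ)^{1/3}. Then n > K implies 1/n^3 < ϵ.

K = (1/ϵ)^{1/3}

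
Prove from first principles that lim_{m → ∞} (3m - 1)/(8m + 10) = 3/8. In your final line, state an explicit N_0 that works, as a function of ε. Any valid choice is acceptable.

N_0 = (19/32)/ε

Let ε > 0 be given. For m ≥ 1, |(3m - 1)/(8m + 10) − (3/8)| = |-38|/(8(8m + 10)) = 38/(8(8m + 10)).
Since 8m + 10 ≥ 8m for m ≥ 1, this is ≤ 38/(8·8m) = (19/32)/m.
So |(3m - 1)/(8m + 10) − (3/8)| < ε whenever m > (19/32)/ε.
Take N_0 = (19/32)/ε. If m > N_0 then |(3m - 1)/(8m + 10) − (3/8)| ≤ (19/32)/m < ε.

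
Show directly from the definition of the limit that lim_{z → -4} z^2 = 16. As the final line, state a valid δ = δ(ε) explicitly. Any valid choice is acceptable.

δ = min(1, ε/9)

Let ε > 0 be given. We seek δ > 0 with 0 < |z + 4| < δ ⇒ |z^2 − 16| < ε.
Factor: z^2 − 16 = (z + 4)(z - 4), so |z^2 − 16| = |z + 4|·|z - 4|.
Impose δ ≤ 1 so that |z| < 5; then |z - 4| ≤ 9.
Hence |z^2 − 16| ≤ 9|z + 4|, which is < ε once |z + 4| < ε/9.
Take δ = min(1, ε/9). If 0 < |z + 4| < δ then both bounds hold and |z^2 − 16| ≤ 9|z + 4| < 9·(ε/9) = ε.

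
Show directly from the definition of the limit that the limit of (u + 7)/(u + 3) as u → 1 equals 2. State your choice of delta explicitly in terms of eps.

delta = min(2, 2eps)

Fix eps > 0. We want delta > 0 with 0 < |u − 1| < delta ⇒ |(u + 7)/(u + 3) − 2| < eps.
Combining over a common denominator, (u + 7)/(u + 3) − 2 = [(u + 7)·4 − 8·(u + 3)] / [4·(u + 3)] = -4(u − 1) / (4(u + 3)).
So |(u + 7)/(u + 3) − 2| = 4|u − 1| / (4·|u + 3|).
Restrict delta ≤ 2. Then |u − 1| < 2 gives |u + 3| = |(u − 1) + 4| ≥ 4 − 2 = 2.
Hence |(u + 7)/(u + 3) − 2| < 4|u − 1|/(4·2) = (1/2)|u − 1|, which is < eps once |u − 1| < 2eps.
Take delta = min(2, 2eps). Then 0 < |u − 1| < delta forces both bounds, so |(u + 7)/(u + 3) − 2| < eps.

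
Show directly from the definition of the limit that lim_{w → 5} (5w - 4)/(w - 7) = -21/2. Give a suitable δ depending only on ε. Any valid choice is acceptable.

Suppose ε > 0. We want δ > 0 with 0 < |w − 5| < δ ⇒ |(5w - 4)/(w - 7) + 21/2| < ε.
Combining over a common denominator, (5w - 4)/(w - 7) + 21/2 = [(5w - 4)·(-2) − 21·(w - 7)] / [(-2)·(w - 7)] = -31(w − 5) / ((-2)(w - 7)).
So |(5w - 4)/(w - 7) + 21/2| = 31|w − 5| / (2·|w − 7|).
Require δ ≤ 1, so |w − 7| ≥ |-2| − |w − 5| > 2 − 1 = 1.
Hence |(5w - 4)/(w - 7) + 21/2| < 31|w − 5|/(2·1) = (31/2)|w − 5|, which is < ε once |w − 5| < (2/31)ε.
Take δ = min(1, (2/31)ε). Then 0 < |w − 5| < δ forces both bounds, so |(5w - 4)/(w - 7) + 21/2| < ε.

δ = min(1, (2/31)ε)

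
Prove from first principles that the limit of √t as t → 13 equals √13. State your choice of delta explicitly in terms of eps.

delta = min(13, √13·eps)

Let eps > 0. We want delta > 0 such that 0 < |t − 13| < delta implies |√t − √13| < eps.
Multiplying by the conjugate, |√t − √13| = |t − 13|/(√t + √13).
Restrict delta ≤ 13 so that |t − 13| < 13 forces t > 0, and then √t + √13 > √13.
Hence |√t − √13| < |t − 13|/√13, which is < eps once |t − 13| < √13·eps.
Take delta = min(13, √13·eps). If 0 < |t − 13| < delta then t > 0 and |√t − √13| < |t − 13|/√13 < eps.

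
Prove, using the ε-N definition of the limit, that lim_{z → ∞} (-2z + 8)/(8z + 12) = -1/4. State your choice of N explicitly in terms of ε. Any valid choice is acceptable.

Suppose ε > 0. We seek N > 0 such that z > N implies |(-2z + 8)/(8z + 12) + 1/4| < ε.
(-2z + 8)/(8z + 12) + 1/4 = (8(-2z + 8) − (-2)(8z + 12)) / (8(8z + 12)) = 88/(8(8z + 12)).
For z > 0 we have 8z + 12 > 8z, so |(-2z + 8)/(8z + 12) + 1/4| = 88/(8(8z + 12)) < 88/(8·8z) = (11/8)/z.
Thus |(-2z + 8)/(8z + 12) + 1/4| < ε whenever z > (11/8)/ε.
Take N = (11/8)/ε. If z > N then |(-2z + 8)/(8z + 12) + 1/4| < (11/8)/z < ε.

N = (11/8)/ε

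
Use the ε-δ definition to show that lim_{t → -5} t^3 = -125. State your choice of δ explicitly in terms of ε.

δ = min(2, ε/109)

Let ε > 0. We seek δ > 0 with 0 < |t + 5| < δ ⇒ |t^3 + 125| < ε.
Factor: t^3 + 125 = (t + 5)(t^2 - 5t + 25), so |t^3 + 125| = |t + 5|·|t^2 - 5t + 25|.
Impose δ ≤ 2 so that |t| < 7; then |t^2 - 5t + 25| ≤ 109.
Hence |t^3 + 125| ≤ 109|t + 5|, which is < ε once |t + 5| < ε/109.
Take δ = min(2, ε/109). If 0 < |t + 5| < δ then both bounds hold and |t^3 + 125| ≤ 109|t + 5| < 109·(ε/109) = ε.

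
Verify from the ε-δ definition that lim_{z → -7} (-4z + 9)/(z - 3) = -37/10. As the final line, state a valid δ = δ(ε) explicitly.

δ = min(5, (50/3)ε)

Fix ε > 0. We want δ > 0 with 0 < |z + 7| < δ ⇒ |(-4z + 9)/(z - 3) + 37/10| < ε.
Combining over a common denominator, (-4z + 9)/(z - 3) + 37/10 = [(-4z + 9)·(-10) − 37·(z - 3)] / [(-10)·(z - 3)] = 3(z + 7) / ((-10)(z - 3)).
So |(-4z + 9)/(z - 3) + 37/10| = 3|z + 7| / (10·|z − 3|).
Restrict δ ≤ 5. Then |z + 7| < 5 gives |z − 3| = |(z + 7) + (-10)| ≥ 10 − 5 = 5.
Hence |(-4z + 9)/(z - 3) + 37/10| < 3|z + 7|/(10·5) = (3/50)|z + 7|, which is < ε once |z + 7| < (50/3)ε.
Take δ = min(5, (50/3)ε). Then 0 < |z + 7| < δ forces both bounds, so |(-4z + 9)/(z - 3) + 37/10| < ε.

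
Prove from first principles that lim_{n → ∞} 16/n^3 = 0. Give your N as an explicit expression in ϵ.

N = (16/ϵ)^{1/3}

Fix ϵ > 0. For n ≥ 1, |16/n^3 − 0| = 16/n^3.
16/n^3 < ϵ ⇔ n^3 > 16/ϵ ⇔ n > (16/ϵ)^{1/3}.
Take N = (16/ϵ)^{1/3}. Then n > N implies 16/n^3 < ϵ.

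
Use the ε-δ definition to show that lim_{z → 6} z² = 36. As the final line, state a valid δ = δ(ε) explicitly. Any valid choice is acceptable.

δ = min(1, ε/13)

Fix ε > 0. We seek δ > 0 with 0 < |z − 6| < δ ⇒ |z² − 36| < ε.
Factor: z² − 36 = (z − 6)(z + 6), so |z² − 36| = |z − 6|·|z + 6|.
Impose δ ≤ 1 so that |z| < 7; then |z + 6| ≤ 13.
Hence |z² − 36| ≤ 13|z − 6|, which is < ε once |z − 6| < ε/13.
Take δ = min(1, ε/13). If 0 < |z − 6| < δ then both bounds hold and |z² − 36| ≤ 13|z − 6| < 13·(ε/13) = ε.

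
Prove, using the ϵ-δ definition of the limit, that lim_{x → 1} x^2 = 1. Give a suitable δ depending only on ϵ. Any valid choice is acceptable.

Fix ϵ > 0. We seek δ > 0 with 0 < |x − 1| < δ ⇒ |x^2 − 1| < ϵ.
Factor: x^2 − 1 = (x − 1)(x + 1), so |x^2 − 1| = |x − 1|·|x + 1|.
Impose δ ≤ 2 so that |x| < 3; then |x + 1| ≤ 4.
Hence |x^2 − 1| ≤ 4|x − 1|, which is < ϵ once |x − 1| < ϵ/4.
Take δ = min(2, ϵ/4). If 0 < |x − 1| < δ then both bounds hold and |x^2 − 1| ≤ 4|x − 1| < 4·(ϵ/4) = ϵ.

δ = min(2, ϵ/4)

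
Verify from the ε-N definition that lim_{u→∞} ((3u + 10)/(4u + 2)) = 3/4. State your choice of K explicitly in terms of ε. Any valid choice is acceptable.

Let ε > 0 be given. We seek K > 0 such that u > K implies |(3u + 10)/(4u + 2) − (3/4)| < ε.
(3u + 10)/(4u + 2) − (3/4) = (4(3u + 10) − 3(4u + 2)) / (4(4u + 2)) = 34/(4(4u + 2)).
For u > 0 we have 4u + 2 > 4u, so |(3u + 10)/(4u + 2) − (3/4)| = 34/(4(4u + 2)) < 34/(4·4u) = (17/8)/u.
Thus |(3u + 10)/(4u + 2) − (3/4)| < ε whenever u > (17/8)/ε.
Take K = (17/8)/ε. If u > K then |(3u + 10)/(4u + 2) − (3/4)| < (17/8)/u < ε.

K = (17/8)/ε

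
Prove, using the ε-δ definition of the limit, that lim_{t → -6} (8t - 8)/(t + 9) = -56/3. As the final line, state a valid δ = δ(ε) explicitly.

δ = min(3/2, (9/160)ε)

Suppose ε > 0. We want δ > 0 with 0 < |t + 6| < δ ⇒ |(8t - 8)/(t + 9) + 56/3| < ε.
Combining over a common denominator, (8t - 8)/(t + 9) + 56/3 = [(8t - 8)·3 − (-56)·(t + 9)] / [3·(t + 9)] = 80(t + 6) / (3(t + 9)).
So |(8t - 8)/(t + 9) + 56/3| = 80|t + 6| / (3·|t + 9|).
Restrict δ ≤ 3/2. Then |t + 6| < 3/2 gives |t + 9| = |(t + 6) + 3| ≥ 3 − 3/2 = 3/2.
Hence |(8t - 8)/(t + 9) + 56/3| < 80|t + 6|/(3·(3/2)) = (160/9)|t + 6|, which is < ε once |t + 6| < (9/160)ε.
Take δ = min(3/2, (9/160)ε). Then 0 < |t + 6| < δ forces both bounds, so |(8t - 8)/(t + 9) + 56/3| < ε.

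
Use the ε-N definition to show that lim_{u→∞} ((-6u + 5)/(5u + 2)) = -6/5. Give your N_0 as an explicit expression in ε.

N_0 = (37/25)/ε

Fix ε > 0. We seek N_0 > 0 such that u > N_0 implies |(-6u + 5)/(5u + 2) + 6/5| < ε.
(-6u + 5)/(5u + 2) + 6/5 = (5(-6u + 5) − (-6)(5u + 2)) / (5(5u + 2)) = 37/(5(5u + 2)).
For u > 0 we have 5u + 2 > 5u, so |(-6u + 5)/(5u + 2) + 6/5| = 37/(5(5u + 2)) < 37/(5·5u) = (37/25)/u.
Thus |(-6u + 5)/(5u + 2) + 6/5| < ε whenever u > (37/25)/ε.
Take N_0 = (37/25)/ε. If u > N_0 then |(-6u + 5)/(5u + 2) + 6/5| < (37/25)/u < ε.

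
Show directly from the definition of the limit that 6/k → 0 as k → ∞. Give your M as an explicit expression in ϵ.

Let ϵ > 0. For k ≥ 1, |6/k − 0| = 6/(k) ≤ 6/k.
We need 6/k < ϵ, i.e. k > 6/ϵ.
Take M = 6/ϵ. If k > M then |6/k| ≤ 6/k < ϵ.

M = 6/ϵ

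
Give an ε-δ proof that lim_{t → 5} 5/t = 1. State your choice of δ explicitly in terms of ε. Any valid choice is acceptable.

δ = min(5/2, (5/2)ε)

Suppose ε > 0. We seek δ > 0 such that 0 < |t − 5| < δ implies |5/t − 1| < ε.
|5/t − 1| = 5·|5 − t|/(5·|t|) = 5|t − 5|/(5|t|).
Restrict δ ≤ 5/2. Then |t − 5| < 5/2 gives |t| > 5/2, so 5|t| > 25/2.
Then |5/t − 1| < 5|t − 5|/(25/2), which is < ε when |t − 5| < (5/2)ε.
Take δ = min(5/2, (5/2)ε). Then 0 < |t − 5| < δ gives both |t − 5| < 5/2 and |t − 5| < (5/2)ε, so |5/t − 1| < ε.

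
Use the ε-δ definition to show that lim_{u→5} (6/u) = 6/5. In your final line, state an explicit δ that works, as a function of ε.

δ = min(5/2, (25/12)ε)

Fix ε > 0. We seek δ > 0 such that 0 < |u − 5| < δ implies |6/u − (6/5)| < ε.
|6/u − (6/5)| = 6·|5 − u|/(5·|u|) = 6|u − 5|/(5|u|).
Restrict δ ≤ 5/2. Then |u − 5| < 5/2 gives |u| > 5/2, so 5|u| > 25/2.
Then |6/u − (6/5)| < 6|u − 5|/(25/2), which is < ε when |u − 5| < (25/12)ε.
Take δ = min(5/2, (25/12)ε). Then 0 < |u − 5| < δ gives both |u − 5| < 5/2 and |u − 5| < (25/12)ε, so |6/u − (6/5)| < ε.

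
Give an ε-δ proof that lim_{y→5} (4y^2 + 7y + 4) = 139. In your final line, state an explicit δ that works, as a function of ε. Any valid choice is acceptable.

δ = min(1, ε/51)

Let ε > 0 be given. We want δ > 0 such that 0 < |y − 5| < δ implies |(4y^2 + 7y + 4) − 139| < ε.
(4y^2 + 7y + 4) − 139 = 4y^2 + 7y - 135 = (y − 5)(4y + 27).
So |(4y^2 + 7y + 4) − 139| = |y − 5|·|4y + 27|.
Require δ ≤ 1. Then |y − 5| < 1 gives |y| < 6, and by the triangle inequality |4y + 27| ≤ 4·6 + 27 = 51.
Hence |(4y^2 + 7y + 4) − 139| ≤ 51|y − 5| < ε provided |y − 5| < ε/51.
Choosing δ = min(1, ε/51) ensures both conditions, hence |(4y^2 + 7y + 4) − 139| < ε.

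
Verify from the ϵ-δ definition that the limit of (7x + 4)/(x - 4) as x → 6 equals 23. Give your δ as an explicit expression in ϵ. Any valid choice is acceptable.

Suppose ϵ > 0. We want δ > 0 with 0 < |x − 6| < δ ⇒ |(7x + 4)/(x - 4) − 23| < ϵ.
Combining over a common denominator, (7x + 4)/(x - 4) − 23 = [(7x + 4)·2 − 46·(x - 4)] / [2·(x - 4)] = -32(x − 6) / (2(x - 4)).
So |(7x + 4)/(x - 4) − 23| = 32|x − 6| / (2·|x − 4|).
Restrict δ ≤ 1. Then |x − 6| < 1 gives |x − 4| = |(x − 6) + 2| ≥ 2 − 1 = 1.
Hence |(7x + 4)/(x - 4) − 23| < 32|x − 6|/(2·1) = 16|x − 6|, which is < ϵ once |x − 6| < (1/16)ϵ.
Take δ = min(1, (1/16)ϵ). Then 0 < |x − 6| < δ forces both bounds, so |(7x + 4)/(x - 4) − 23| < ϵ.

δ = min(1, (1/16)ϵ)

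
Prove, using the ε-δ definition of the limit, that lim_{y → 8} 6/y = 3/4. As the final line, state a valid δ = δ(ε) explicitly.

Let ε > 0 be given. We seek δ > 0 such that 0 < |y − 8| < δ implies |6/y − (3/4)| < ε.
|6/y − (3/4)| = 6·|8 − y|/(8·|y|) = 6|y − 8|/(8|y|).
Restrict δ ≤ 4. Then |y − 8| < 4 gives |y| > 4, so 8|y| > 32.
Then |6/y − (3/4)| < 6|y − 8|/32, which is < ε when |y − 8| < (16/3)ε.
Take δ = min(4, (16/3)ε). Then 0 < |y − 8| < δ gives both |y − 8| < 4 and |y − 8| < (16/3)ε, so |6/y − (3/4)| < ε.

δ = min(4, (16/3)ε)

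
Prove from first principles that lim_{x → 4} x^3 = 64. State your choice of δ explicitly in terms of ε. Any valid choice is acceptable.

δ = min(1, ε/61)

Let ε > 0. We seek δ > 0 with 0 < |x − 4| < δ ⇒ |x^3 − 64| < ε.
Factor: x^3 − 64 = (x − 4)(x^2 + 4x + 16), so |x^3 − 64| = |x − 4|·|x^2 + 4x + 16|.
Restrict δ ≤ 1. Then |x − 4| < 1 gives |x| < 5, so by the triangle inequality |x^2 + 4x + 16| ≤ 5^2 + 4·5 + 16 = 61.
Hence |x^3 − 64| ≤ 61|x − 4|, which is < ε once |x − 4| < ε/61.
Take δ = min(1, ε/61). If 0 < |x − 4| < δ then both bounds hold and |x^3 − 64| ≤ 61|x − 4| < 61·(ε/61) = ε.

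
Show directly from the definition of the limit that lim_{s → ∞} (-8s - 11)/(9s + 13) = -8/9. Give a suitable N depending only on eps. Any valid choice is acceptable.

Let eps > 0. We seek N > 0 such that s > N implies |(-8s - 11)/(9s + 13) + 8/9| < eps.
(-8s - 11)/(9s + 13) + 8/9 = (9(-8s - 11) − (-8)(9s + 13)) / (9(9s + 13)) = 5/(9(9s + 13)).
For s > 0 we have 9s + 13 > 9s, so |(-8s - 11)/(9s + 13) + 8/9| = 5/(9(9s + 13)) < 5/(9·9s) = (5/81)/s.
Thus |(-8s - 11)/(9s + 13) + 8/9| < eps whenever s > (5/81)/eps.
Take N = (5/81)/eps. If s > N then |(-8s - 11)/(9s + 13) + 8/9| < (5/81)/s < eps.

N = (5/81)/eps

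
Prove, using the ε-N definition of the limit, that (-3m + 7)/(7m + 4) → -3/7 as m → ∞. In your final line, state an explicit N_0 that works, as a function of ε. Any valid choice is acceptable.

Suppose ε > 0. For m ≥ 1, |(-3m + 7)/(7m + 4) + 3/7| = |61|/(7(7m + 4)) = 61/(7(7m + 4)).
Since 7m + 4 ≥ 7m for m ≥ 1, this is ≤ 61/(7·7m) = (61/49)/m.
So |(-3m + 7)/(7m + 4) + 3/7| < ε whenever m > (61/49)/ε.
Take N_0 = (61/49)/ε. If m > N_0 then |(-3m + 7)/(7m + 4) + 3/7| ≤ (61/49)/m < ε.

N_0 = (61/49)/ε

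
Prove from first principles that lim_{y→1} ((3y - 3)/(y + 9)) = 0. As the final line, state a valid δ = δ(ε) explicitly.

δ = min(5, (5/3)ε)

Let ε > 0. We want δ > 0 with 0 < |y − 1| < δ ⇒ |(3y - 3)/(y + 9) − 0| < ε.
Combining over a common denominator, (3y - 3)/(y + 9) − 0 = [(3y - 3)·10 − 0·(y + 9)] / [10·(y + 9)] = 30(y − 1) / (10(y + 9)).
So |(3y - 3)/(y + 9) − 0| = 30|y − 1| / (10·|y + 9|).
Require δ ≤ 5, so |y + 9| ≥ |10| − |y − 1| > 10 − 5 = 5.
Hence |(3y - 3)/(y + 9) − 0| < 30|y − 1|/(10·5) = (3/5)|y − 1|, which is < ε once |y − 1| < (5/3)ε.
Take δ = min(5, (5/3)ε). Then 0 < |y − 1| < δ forces both bounds, so |(3y - 3)/(y + 9) − 0| < ε.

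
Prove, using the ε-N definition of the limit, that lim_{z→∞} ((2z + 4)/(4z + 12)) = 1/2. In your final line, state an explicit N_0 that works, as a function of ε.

Fix ε > 0. We seek N_0 > 0 such that z > N_0 implies |(2z + 4)/(4z + 12) − (1/2)| < ε.
(2z + 4)/(4z + 12) − (1/2) = (4(2z + 4) − 2(4z + 12)) / (4(4z + 12)) = -8/(4(4z + 12)).
For z > 0 we have 4z + 12 > 4z, so |(2z + 4)/(4z + 12) − (1/2)| = 8/(4(4z + 12)) < 8/(4·4z) = (1/2)/z.
Thus |(2z + 4)/(4z + 12) − (1/2)| < ε whenever z > (1/2)/ε.
Take N_0 = (1/2)/ε. If z > N_0 then |(2z + 4)/(4z + 12) − (1/2)| < (1/2)/z < ε.

N_0 = (1/2)/ε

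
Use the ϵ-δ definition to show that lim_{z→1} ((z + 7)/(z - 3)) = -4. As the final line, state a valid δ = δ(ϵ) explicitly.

Suppose ϵ > 0. We want δ > 0 with 0 < |z − 1| < δ ⇒ |(z + 7)/(z - 3) + 4| < ϵ.
Combining over a common denominator, (z + 7)/(z - 3) + 4 = [(z + 7)·(-2) − 8·(z - 3)] / [(-2)·(z - 3)] = -10(z − 1) / ((-2)(z - 3)).
So |(z + 7)/(z - 3) + 4| = 10|z − 1| / (2·|z − 3|).
Require δ ≤ 1, so |z − 3| ≥ |-2| − |z − 1| > 2 − 1 = 1.
Hence |(z + 7)/(z - 3) + 4| < 10|z − 1|/(2·1) = 5|z − 1|, which is < ϵ once |z − 1| < (1/5)ϵ.
Take δ = min(1, (1/5)ϵ). Then 0 < |z − 1| < δ forces both bounds, so |(z + 7)/(z - 3) + 4| < ϵ.

δ = min(1, (1/5)ϵ)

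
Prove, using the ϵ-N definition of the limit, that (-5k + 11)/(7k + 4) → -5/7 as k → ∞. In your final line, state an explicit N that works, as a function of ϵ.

Let ϵ > 0. For k ≥ 1, |(-5k + 11)/(7k + 4) + 5/7| = |97|/(7(7k + 4)) = 97/(7(7k + 4)).
Since 7k + 4 ≥ 7k for k ≥ 1, this is ≤ 97/(7·7k) = (97/49)/k.
So |(-5k + 11)/(7k + 4) + 5/7| < ϵ whenever k > (97/49)/ϵ.
Take N = (97/49)/ϵ. If k > N then |(-5k + 11)/(7k + 4) + 5/7| ≤ (97/49)/k < ϵ.

N = (97/49)/ϵ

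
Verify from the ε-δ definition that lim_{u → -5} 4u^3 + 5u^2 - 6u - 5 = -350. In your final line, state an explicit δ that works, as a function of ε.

Fix ε > 0. We want δ > 0 such that 0 < |u + 5| < δ implies |(4u^3 + 5u^2 - 6u - 5) + 350| < ε.
(4u^3 + 5u^2 - 6u - 5) + 350 = 4u^3 + 5u^2 - 6u + 345 = (u + 5)(4u^2 - 15u + 69).
So |(4u^3 + 5u^2 - 6u - 5) + 350| = |u + 5|·|4u^2 - 15u + 69|.
Assume first that |u + 5| < 1, so |u| < 6. Then |4u^2 - 15u + 69| ≤ 4·6^2 + 15·6 + 69 = 303.
Hence |(4u^3 + 5u^2 - 6u - 5) + 350| ≤ 303|u + 5| < ε provided |u + 5| < ε/303.
Choosing δ = min(1, ε/303) ensures both conditions, hence |(4u^3 + 5u^2 - 6u - 5) + 350| < ε.

δ = min(1, ε/303)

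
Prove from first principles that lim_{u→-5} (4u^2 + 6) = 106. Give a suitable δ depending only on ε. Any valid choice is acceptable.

Suppose ε > 0. We want δ > 0 such that 0 < |u + 5| < δ implies |(4u^2 + 6) − 106| < ε.
(4u^2 + 6) − 106 = 4u^2 - 100 = (u + 5)(4u - 20).
So |(4u^2 + 6) − 106| = |u + 5|·|4u - 20|.
Require δ ≤ 1. Then |u + 5| < 1 gives |u| < 6, and by the triangle inequality |4u - 20| ≤ 4·6 + 20 = 44.
Hence |(4u^2 + 6) − 106| ≤ 44|u + 5| < ε provided |u + 5| < ε/44.
Choosing δ = min(1, ε/44) ensures both conditions, hence |(4u^2 + 6) − 106| < ε.

δ = min(1, ε/44)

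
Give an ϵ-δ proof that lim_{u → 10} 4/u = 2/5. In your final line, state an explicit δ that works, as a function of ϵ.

Suppose ϵ > 0. We seek δ > 0 such that 0 < |u − 10| < δ implies |4/u − (2/5)| < ϵ.
|4/u − (2/5)| = 4·|10 − u|/(10·|u|) = 4|u − 10|/(10|u|).
Restrict δ ≤ 5. Then |u − 10| < 5 gives |u| > 5, so 10|u| > 50.
Then |4/u − (2/5)| < 4|u − 10|/50, which is < ϵ when |u − 10| < (25/2)ϵ.
Take δ = min(5, (25/2)ϵ). Then 0 < |u − 10| < δ gives both |u − 10| < 5 and |u − 10| < (25/2)ϵ, so |4/u − (2/5)| < ϵ.

δ = min(5, (25/2)ϵ)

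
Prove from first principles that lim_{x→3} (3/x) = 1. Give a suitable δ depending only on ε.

δ = min(3/2, (3/2)ε)

Suppose ε > 0. We seek δ > 0 such that 0 < |x − 3| < δ implies |3/x − 1| < ε.
|3/x − 1| = 3·|3 − x|/(3·|x|) = 3|x − 3|/(3|x|).
Restrict δ ≤ 3/2. Then |x − 3| < 3/2 gives |x| > 3/2, so 3|x| > 9/2.
Then |3/x − 1| < 3|x − 3|/(9/2), which is < ε when |x − 3| < (3/2)ε.
Take δ = min(3/2, (3/2)ε). Then 0 < |x − 3| < δ gives both |x − 3| < 3/2 and |x − 3| < (3/2)ε, so |3/x − 1| < ε.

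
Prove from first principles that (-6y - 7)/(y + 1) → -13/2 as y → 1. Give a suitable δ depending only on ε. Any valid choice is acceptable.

δ = min(1, 2ε)

Fix ε > 0. We want δ > 0 with 0 < |y − 1| < δ ⇒ |(-6y - 7)/(y + 1) + 13/2| < ε.
Combining over a common denominator, (-6y - 7)/(y + 1) + 13/2 = [(-6y - 7)·2 − (-13)·(y + 1)] / [2·(y + 1)] = 1(y − 1) / (2(y + 1)).
So |(-6y - 7)/(y + 1) + 13/2| = |y − 1| / (2·|y + 1|).
Require δ ≤ 1, so |y + 1| ≥ |2| − |y − 1| > 2 − 1 = 1.
Hence |(-6y - 7)/(y + 1) + 13/2| < |y − 1|/(2·1) = (1/2)|y − 1|, which is < ε once |y − 1| < 2ε.
Take δ = min(1, 2ε). Then 0 < |y − 1| < δ forces both bounds, so |(-6y - 7)/(y + 1) + 13/2| < ε.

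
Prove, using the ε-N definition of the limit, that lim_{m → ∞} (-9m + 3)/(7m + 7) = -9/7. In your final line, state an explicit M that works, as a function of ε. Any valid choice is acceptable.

Suppose ε > 0. For m ≥ 1, |(-9m + 3)/(7m + 7) + 9/7| = |84|/(7(7m + 7)) = 84/(7(7m + 7)).
Since 7m + 7 ≥ 7m for m ≥ 1, this is ≤ 84/(7·7m) = (12/7)/m.
So |(-9m + 3)/(7m + 7) + 9/7| < ε whenever m > (12/7)/ε.
Take M = (12/7)/ε. If m > M then |(-9m + 3)/(7m + 7) + 9/7| ≤ (12/7)/m < ε.

M = (12/7)/ε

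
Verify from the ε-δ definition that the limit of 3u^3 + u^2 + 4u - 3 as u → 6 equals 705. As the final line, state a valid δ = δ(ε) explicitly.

δ = min(2, ε/462)

Let ε > 0. We want δ > 0 such that 0 < |u − 6| < δ implies |(3u^3 + u^2 + 4u - 3) − 705| < ε.
(3u^3 + u^2 + 4u - 3) − 705 = 3u^3 + u^2 + 4u - 708 = (u − 6)(3u^2 + 19u + 118).
So |(3u^3 + u^2 + 4u - 3) − 705| = |u − 6|·|3u^2 + 19u + 118|.
Require δ ≤ 2. Then |u − 6| < 2 gives |u| < 8, and by the triangle inequality |3u^2 + 19u + 118| ≤ 3·8^2 + 19·8 + 118 = 462.
Hence |(3u^3 + u^2 + 4u - 3) − 705| ≤ 462|u − 6| < ε provided |u − 6| < ε/462.
Take δ = min(2, ε/462). Then 0 < |u − 6| < δ gives both |u − 6| < 2 and |u − 6| < ε/462, so |(3u^3 + u^2 + 4u - 3) − 705| < ε.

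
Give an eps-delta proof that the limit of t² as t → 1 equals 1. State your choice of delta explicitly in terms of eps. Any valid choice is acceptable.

Fix eps > 0. We seek delta > 0 with 0 < |t − 1| < delta ⇒ |t² − 1| < eps.
Factor: t² − 1 = (t − 1)(t + 1), so |t² − 1| = |t − 1|·|t + 1|.
Impose delta ≤ 1 so that |t| < 2; then |t + 1| ≤ 3.
Hence |t² − 1| ≤ 3|t − 1|, which is < eps once |t − 1| < eps/3.
Take delta = min(1, eps/3). If 0 < |t − 1| < delta then both bounds hold and |t² − 1| ≤ 3|t − 1| < 3·(eps/3) = eps.

delta = min(1, eps/3)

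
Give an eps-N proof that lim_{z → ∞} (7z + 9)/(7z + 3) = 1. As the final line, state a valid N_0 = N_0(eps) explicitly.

N_0 = (6/7)/eps

Fix eps > 0. We seek N_0 > 0 such that z > N_0 implies |(7z + 9)/(7z + 3) − 1| < eps.
(7z + 9)/(7z + 3) − 1 = (7(7z + 9) − 7(7z + 3)) / (7(7z + 3)) = 42/(7(7z + 3)).
For z > 0 we have 7z + 3 > 7z, so |(7z + 9)/(7z + 3) − 1| = 42/(7(7z + 3)) < 42/(7·7z) = (6/7)/z.
Thus |(7z + 9)/(7z + 3) − 1| < eps whenever z > (6/7)/eps.
Take N_0 = (6/7)/eps. If z > N_0 then |(7z + 9)/(7z + 3) − 1| < (6/7)/z < eps.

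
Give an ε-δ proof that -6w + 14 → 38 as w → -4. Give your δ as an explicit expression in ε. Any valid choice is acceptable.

Fix ε > 0. We need δ > 0 so that 0 < |w + 4| < δ implies |(-6w + 14) − 38| < ε.
|(-6w + 14) − 38| = |-6w - 24| = 6|w + 4|.
Thus it suffices that |w + 4| < ε/6.
Choosing δ = ε/6 gives |(-6w + 14) − 38| = 6|w + 4| < ε whenever |w + 4| < δ.

δ = ε/6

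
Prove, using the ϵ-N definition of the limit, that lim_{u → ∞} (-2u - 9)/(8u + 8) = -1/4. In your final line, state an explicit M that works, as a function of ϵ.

M = (7/8)/ϵ

Let ϵ > 0 be given. We seek M > 0 such that u > M implies |(-2u - 9)/(8u + 8) + 1/4| < ϵ.
(-2u - 9)/(8u + 8) + 1/4 = (8(-2u - 9) − (-2)(8u + 8)) / (8(8u + 8)) = -56/(8(8u + 8)).
For u > 0 we have 8u + 8 > 8u, so |(-2u - 9)/(8u + 8) + 1/4| = 56/(8(8u + 8)) < 56/(8·8u) = (7/8)/u.
Thus |(-2u - 9)/(8u + 8) + 1/4| < ϵ whenever u > (7/8)/ϵ.
Take M = (7/8)/ϵ. If u > M then |(-2u - 9)/(8u + 8) + 1/4| < (7/8)/u < ϵ.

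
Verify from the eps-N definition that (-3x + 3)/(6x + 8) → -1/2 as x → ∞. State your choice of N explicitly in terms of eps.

N = (7/6)/eps

Let eps > 0. We seek N > 0 such that x > N implies |(-3x + 3)/(6x + 8) + 1/2| < eps.
(-3x + 3)/(6x + 8) + 1/2 = (6(-3x + 3) − (-3)(6x + 8)) / (6(6x + 8)) = 42/(6(6x + 8)).
For x > 0 we have 6x + 8 > 6x, so |(-3x + 3)/(6x + 8) + 1/2| = 42/(6(6x + 8)) < 42/(6·6x) = (7/6)/x.
Thus |(-3x + 3)/(6x + 8) + 1/2| < eps whenever x > (7/6)/eps.
Take N = (7/6)/eps. If x > N then |(-3x + 3)/(6x + 8) + 1/2| < (7/6)/x < eps.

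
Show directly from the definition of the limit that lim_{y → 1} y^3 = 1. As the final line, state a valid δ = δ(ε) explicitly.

Fix ε > 0. We seek δ > 0 with 0 < |y − 1| < δ ⇒ |y^3 − 1| < ε.
Factor: y^3 − 1 = (y − 1)(y^2 + y + 1), so |y^3 − 1| = |y − 1|·|y^2 + y + 1|.
Restrict δ ≤ 1. Then |y − 1| < 1 gives |y| < 2, so by the triangle inequality |y^2 + y + 1| ≤ 2^2 + 2 + 1 = 7.
Hence |y^3 − 1| ≤ 7|y − 1|, which is < ε once |y − 1| < ε/7.
Take δ = min(1, ε/7). If 0 < |y − 1| < δ then both bounds hold and |y^3 − 1| ≤ 7|y − 1| < 7·(ε/7) = ε.

δ = min(1, ε/7)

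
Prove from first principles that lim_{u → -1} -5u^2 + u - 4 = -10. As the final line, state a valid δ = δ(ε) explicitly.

Let ε > 0. We want δ > 0 such that 0 < |u + 1| < δ implies |(-5u^2 + u - 4) + 10| < ε.
(-5u^2 + u - 4) + 10 = -5u^2 + u + 6 = (u + 1)(-5u + 6).
So |(-5u^2 + u - 4) + 10| = |u + 1|·|-5u + 6|.
Require δ ≤ 2. Then |u + 1| < 2 gives |u| < 3, and by the triangle inequality |-5u + 6| ≤ 5·3 + 6 = 21.
Hence |(-5u^2 + u - 4) + 10| ≤ 21|u + 1| < ε provided |u + 1| < ε/21.
Take δ = min(2, ε/21). Then 0 < |u + 1| < δ gives both |u + 1| < 2 and |u + 1| < ε/21, so |(-5u^2 + u - 4) + 10| < ε.

δ = min(2, ε/21)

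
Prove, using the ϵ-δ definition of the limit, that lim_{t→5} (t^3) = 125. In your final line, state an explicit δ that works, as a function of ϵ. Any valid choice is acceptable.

δ = min(2, ϵ/109)

Let ϵ > 0 be given. We seek δ > 0 with 0 < |t − 5| < δ ⇒ |t^3 − 125| < ϵ.
Factor: t^3 − 125 = (t − 5)(t^2 + 5t + 25), so |t^3 − 125| = |t − 5|·|t^2 + 5t + 25|.
Impose δ ≤ 2 so that |t| < 7; then |t^2 + 5t + 25| ≤ 109.
Hence |t^3 − 125| ≤ 109|t − 5|, which is < ϵ once |t − 5| < ϵ/109.
Take δ = min(2, ϵ/109). If 0 < |t − 5| < δ then both bounds hold and |t^3 − 125| ≤ 109|t − 5| < 109·(ϵ/109) = ϵ.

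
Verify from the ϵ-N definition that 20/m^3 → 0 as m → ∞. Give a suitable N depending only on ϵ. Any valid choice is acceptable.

Suppose ϵ > 0. For m ≥ 1, |20/m^3 − 0| = 20/m^3.
20/m^3 < ϵ ⇔ m^3 > 20/ϵ ⇔ m > (20/ϵ)^{1/3}.
Take N = (20/ϵ)^{1/3}. Then m > N implies 20/m^3 < ϵ.

N = (20/ϵ)^{1/3}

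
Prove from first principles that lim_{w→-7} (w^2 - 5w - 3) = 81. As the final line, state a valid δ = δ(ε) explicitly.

δ = min(1, ε/20)

Let ε > 0 be given. We want δ > 0 such that 0 < |w + 7| < δ implies |(w^2 - 5w - 3) − 81| < ε.
(w^2 - 5w - 3) − 81 = w^2 - 5w - 84 = (w + 7)(w - 12).
So |(w^2 - 5w - 3) − 81| = |w + 7|·|w - 12|.
Require δ ≤ 1. Then |w + 7| < 1 gives |w| < 8, and by the triangle inequality |w - 12| ≤ 8 + 12 = 20.
Hence |(w^2 - 5w - 3) − 81| ≤ 20|w + 7| < ε provided |w + 7| < ε/20.
Take δ = min(1, ε/20). Then 0 < |w + 7| < δ gives both |w + 7| < 1 and |w + 7| < ε/20, so |(w^2 - 5w - 3) − 81| < ε.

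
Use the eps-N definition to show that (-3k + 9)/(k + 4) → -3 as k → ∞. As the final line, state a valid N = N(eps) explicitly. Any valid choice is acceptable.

Suppose eps > 0. For k ≥ 1, |(-3k + 9)/(k + 4) + 3| = |21|/((k + 4)) = 21/((k + 4)).
Since k + 4 ≥ k for k ≥ 1, this is ≤ 21/(k) = 21/k.
So |(-3k + 9)/(k + 4) + 3| < eps whenever k > 21/eps.
Take N = 21/eps. If k > N then |(-3k + 9)/(k + 4) + 3| ≤ 21/k < eps.

N = 21/eps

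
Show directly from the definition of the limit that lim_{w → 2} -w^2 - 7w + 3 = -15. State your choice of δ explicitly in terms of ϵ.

δ = min(2, ϵ/13)

Suppose ϵ > 0. We want δ > 0 such that 0 < |w − 2| < δ implies |(-w^2 - 7w + 3) + 15| < ϵ.
(-w^2 - 7w + 3) + 15 = -w^2 - 7w + 18 = (w − 2)(-w - 9).
So |(-w^2 - 7w + 3) + 15| = |w − 2|·|-w - 9|.
Assume first that |w − 2| < 2, so |w| < 4. Then |-w - 9| ≤ 4 + 9 = 13.
Hence |(-w^2 - 7w + 3) + 15| ≤ 13|w − 2| < ϵ provided |w − 2| < ϵ/13.
Choosing δ = min(2, ϵ/13) ensures both conditions, hence |(-w^2 - 7w + 3) + 15| < ϵ.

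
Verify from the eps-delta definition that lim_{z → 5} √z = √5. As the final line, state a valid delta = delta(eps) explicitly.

delta = min(5, √5·eps)

Suppose eps > 0. We want delta > 0 such that 0 < |z − 5| < delta implies |√z − √5| < eps.
Rationalise: √z − √5 = (z − 5)/(√z + √5), so |√z − √5| = |z − 5|/(√z + √5).
Restrict delta ≤ 5 so that |z − 5| < 5 forces z > 0, and then √z + √5 > √5.
Hence |√z − √5| < |z − 5|/√5, which is < eps once |z − 5| < √5·eps.
Take delta = min(5, √5·eps). If 0 < |z − 5| < delta then z > 0 and |√z − √5| < |z − 5|/√5 < eps.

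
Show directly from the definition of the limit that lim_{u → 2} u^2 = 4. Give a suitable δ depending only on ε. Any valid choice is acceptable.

Fix ε > 0. We seek δ > 0 with 0 < |u − 2| < δ ⇒ |u^2 − 4| < ε.
Factor: u^2 − 4 = (u − 2)(u + 2), so |u^2 − 4| = |u − 2|·|u + 2|.
Restrict δ ≤ 1. Then |u − 2| < 1 gives |u| < 3, so by the triangle inequality |u + 2| ≤ 3 + 2 = 5.
Hence |u^2 − 4| ≤ 5|u − 2|, which is < ε once |u − 2| < ε/5.
Take δ = min(1, ε/5). If 0 < |u − 2| < δ then both bounds hold and |u^2 − 4| ≤ 5|u − 2| < 5·(ε/5) = ε.

δ = min(1, ε/5)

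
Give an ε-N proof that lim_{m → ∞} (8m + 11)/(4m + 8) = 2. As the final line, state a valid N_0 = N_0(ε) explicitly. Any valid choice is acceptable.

N_0 = (5/4)/ε

Let ε > 0 be given. For m ≥ 1, |(8m + 11)/(4m + 8) − 2| = |-20|/(4(4m + 8)) = 20/(4(4m + 8)).
Since 4m + 8 ≥ 4m for m ≥ 1, this is ≤ 20/(4·4m) = (5/4)/m.
So |(8m + 11)/(4m + 8) − 2| < ε whenever m > (5/4)/ε.
Take N_0 = (5/4)/ε. If m > N_0 then |(8m + 11)/(4m + 8) − 2| ≤ (5/4)/m < ε.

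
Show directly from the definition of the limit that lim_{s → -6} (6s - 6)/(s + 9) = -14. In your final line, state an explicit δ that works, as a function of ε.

δ = min(3/2, (3/40)ε)

Fix ε > 0. We want δ > 0 with 0 < |s + 6| < δ ⇒ |(6s - 6)/(s + 9) + 14| < ε.
Combining over a common denominator, (6s - 6)/(s + 9) + 14 = [(6s - 6)·3 − (-42)·(s + 9)] / [3·(s + 9)] = 60(s + 6) / (3(s + 9)).
So |(6s - 6)/(s + 9) + 14| = 60|s + 6| / (3·|s + 9|).
Restrict δ ≤ 3/2. Then |s + 6| < 3/2 gives |s + 9| = |(s + 6) + 3| ≥ 3 − 3/2 = 3/2.
Hence |(6s - 6)/(s + 9) + 14| < 60|s + 6|/(3·(3/2)) = (40/3)|s + 6|, which is < ε once |s + 6| < (3/40)ε.
Take δ = min(3/2, (3/40)ε). Then 0 < |s + 6| < δ forces both bounds, so |(6s - 6)/(s + 9) + 14| < ε.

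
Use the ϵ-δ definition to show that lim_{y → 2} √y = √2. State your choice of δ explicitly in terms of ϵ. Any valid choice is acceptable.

Suppose ϵ > 0. We want δ > 0 such that 0 < |y − 2| < δ implies |√y − √2| < ϵ.
Rationalise: √y − √2 = (y − 2)/(√y + √2), so |√y − √2| = |y − 2|/(√y + √2).
Restrict δ ≤ 2 so that |y − 2| < 2 forces y > 0, and then √y + √2 > √2.
Hence |√y − √2| < |y − 2|/√2, which is < ϵ once |y − 2| < √2·ϵ.
Take δ = min(2, √2·ϵ). If 0 < |y − 2| < δ then y > 0 and |√y − √2| < |y − 2|/√2 < ϵ.

δ = min(2, √2·ϵ)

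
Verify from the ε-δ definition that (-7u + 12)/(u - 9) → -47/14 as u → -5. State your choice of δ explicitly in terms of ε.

Suppose ε > 0. We want δ > 0 with 0 < |u + 5| < δ ⇒ |(-7u + 12)/(u - 9) + 47/14| < ε.
Combining over a common denominator, (-7u + 12)/(u - 9) + 47/14 = [(-7u + 12)·(-14) − 47·(u - 9)] / [(-14)·(u - 9)] = 51(u + 5) / ((-14)(u - 9)).
So |(-7u + 12)/(u - 9) + 47/14| = 51|u + 5| / (14·|u − 9|).
Require δ ≤ 7, so |u − 9| ≥ |-14| − |u + 5| > 14 − 7 = 7.
Hence |(-7u + 12)/(u - 9) + 47/14| < 51|u + 5|/(14·7) = (51/98)|u + 5|, which is < ε once |u + 5| < (98/51)ε.
Take δ = min(7, (98/51)ε). Then 0 < |u + 5| < δ forces both bounds, so |(-7u + 12)/(u - 9) + 47/14| < ε.

δ = min(7, (98/51)ε)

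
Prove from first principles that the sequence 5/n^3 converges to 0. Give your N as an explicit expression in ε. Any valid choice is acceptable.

N = (5/ε)^{1/3}

Let ε > 0. For n ≥ 1, |5/n^3 − 0| = 5/n^3.
5/n^3 < ε ⇔ n^3 > 5/ε ⇔ n > (5/ε)^{1/3}.
Take N = (5/ε)^{1/3}. Then n > N implies 5/n^3 < ε.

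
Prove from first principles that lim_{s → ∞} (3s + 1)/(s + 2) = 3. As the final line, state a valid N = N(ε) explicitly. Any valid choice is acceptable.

N = 5/ε

Suppose ε > 0. We seek N > 0 such that s > N implies |(3s + 1)/(s + 2) − 3| < ε.
(3s + 1)/(s + 2) − 3 = ((3s + 1) − 3(s + 2)) / ((s + 2)) = -5/((s + 2)).
For s > 0 we have s + 2 > s, so |(3s + 1)/(s + 2) − 3| = 5/((s + 2)) < 5/(s) = 5/s.
Thus |(3s + 1)/(s + 2) − 3| < ε whenever s > 5/ε.
Take N = 5/ε. If s > N then |(3s + 1)/(s + 2) − 3| < 5/s < ε.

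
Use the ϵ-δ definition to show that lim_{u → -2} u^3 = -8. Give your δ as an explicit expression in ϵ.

δ = min(1, ϵ/19)

Let ϵ > 0. We seek δ > 0 with 0 < |u + 2| < δ ⇒ |u^3 + 8| < ϵ.
Factor: u^3 + 8 = (u + 2)(u^2 - 2u + 4), so |u^3 + 8| = |u + 2|·|u^2 - 2u + 4|.
Restrict δ ≤ 1. Then |u + 2| < 1 gives |u| < 3, so by the triangle inequality |u^2 - 2u + 4| ≤ 3^2 + 2·3 + 4 = 19.
Hence |u^3 + 8| ≤ 19|u + 2|, which is < ϵ once |u + 2| < ϵ/19.
Take δ = min(1, ϵ/19). If 0 < |u + 2| < δ then both bounds hold and |u^3 + 8| ≤ 19|u + 2| < 19·(ϵ/19) = ϵ.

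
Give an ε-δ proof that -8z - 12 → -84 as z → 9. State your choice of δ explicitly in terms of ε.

Fix ε > 0. We need δ > 0 so that 0 < |z − 9| < δ implies |(-8z - 12) + 84| < ε.
Since (-8z - 12) + 84 = -8(z − 9), we have |(-8z - 12) + 84| = 8|z − 9|.
So 8|z − 9| < ε exactly when |z − 9| < ε/8.
Take δ = ε/8. If 0 < |z − 9| < δ then |(-8z - 12) + 84| = 8|z − 9| < 8·(ε/8) = ε.

δ = ε/8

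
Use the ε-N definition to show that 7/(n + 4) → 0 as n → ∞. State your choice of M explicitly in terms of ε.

M = 7/ε

Let ε > 0. For n ≥ 1, |7/(n + 4) − 0| = 7/(n + 4) ≤ 7/n.
We need 7/n < ε, i.e. n > 7/ε.
Take M = 7/ε. If n > M then |7/(n + 4)| ≤ 7/n < ε.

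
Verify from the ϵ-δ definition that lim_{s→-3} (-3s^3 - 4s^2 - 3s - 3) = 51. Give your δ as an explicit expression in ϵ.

δ = min(2, ϵ/118)

Suppose ϵ > 0. We want δ > 0 such that 0 < |s + 3| < δ implies |(-3s^3 - 4s^2 - 3s - 3) − 51| < ϵ.
(-3s^3 - 4s^2 - 3s - 3) − 51 = -3s^3 - 4s^2 - 3s - 54 = (s + 3)(-3s^2 + 5s - 18).
So |(-3s^3 - 4s^2 - 3s - 3) − 51| = |s + 3|·|-3s^2 + 5s - 18|.
Assume first that |s + 3| < 2, so |s| < 5. Then |-3s^2 + 5s - 18| ≤ 3·5^2 + 5·5 + 18 = 118.
Hence |(-3s^3 - 4s^2 - 3s - 3) − 51| ≤ 118|s + 3| < ϵ provided |s + 3| < ϵ/118.
Take δ = min(2, ϵ/118). Then 0 < |s + 3| < δ gives both |s + 3| < 2 and |s + 3| < ϵ/118, so |(-3s^3 - 4s^2 - 3s - 3) − 51| < ϵ.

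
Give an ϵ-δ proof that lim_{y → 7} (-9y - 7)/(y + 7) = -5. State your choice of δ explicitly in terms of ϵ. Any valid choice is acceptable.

δ = min(7, (7/4)ϵ)

Suppose ϵ > 0. We want δ > 0 with 0 < |y − 7| < δ ⇒ |(-9y - 7)/(y + 7) + 5| < ϵ.
Combining over a common denominator, (-9y - 7)/(y + 7) + 5 = [(-9y - 7)·14 − (-70)·(y + 7)] / [14·(y + 7)] = -56(y − 7) / (14(y + 7)).
So |(-9y - 7)/(y + 7) + 5| = 56|y − 7| / (14·|y + 7|).
Require δ ≤ 7, so |y + 7| ≥ |14| − |y − 7| > 14 − 7 = 7.
Hence |(-9y - 7)/(y + 7) + 5| < 56|y − 7|/(14·7) = (4/7)|y − 7|, which is < ϵ once |y − 7| < (7/4)ϵ.
Take δ = min(7, (7/4)ϵ). Then 0 < |y − 7| < δ forces both bounds, so |(-9y - 7)/(y + 7) + 5| < ϵ.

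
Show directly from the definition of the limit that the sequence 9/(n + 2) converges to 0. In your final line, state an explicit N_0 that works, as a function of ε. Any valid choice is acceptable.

Suppose ε > 0. For n ≥ 1, |9/(n + 2) − 0| = 9/(n + 2) ≤ 9/n.
We need 9/n < ε, i.e. n > 9/ε.
Take N_0 = 9/ε. If n > N_0 then |9/(n + 2)| ≤ 9/n < ε.

N_0 = 9/ε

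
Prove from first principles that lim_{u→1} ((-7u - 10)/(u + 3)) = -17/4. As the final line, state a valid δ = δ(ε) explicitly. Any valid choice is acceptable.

Suppose ε > 0. We want δ > 0 with 0 < |u − 1| < δ ⇒ |(-7u - 10)/(u + 3) + 17/4| < ε.
Combining over a common denominator, (-7u - 10)/(u + 3) + 17/4 = [(-7u - 10)·4 − (-17)·(u + 3)] / [4·(u + 3)] = -11(u − 1) / (4(u + 3)).
So |(-7u - 10)/(u + 3) + 17/4| = 11|u − 1| / (4·|u + 3|).
Restrict δ ≤ 2. Then |u − 1| < 2 gives |u + 3| = |(u − 1) + 4| ≥ 4 − 2 = 2.
Hence |(-7u - 10)/(u + 3) + 17/4| < 11|u − 1|/(4·2) = (11/8)|u − 1|, which is < ε once |u − 1| < (8/11)ε.
Take δ = min(2, (8/11)ε). Then 0 < |u − 1| < δ forces both bounds, so |(-7u - 10)/(u + 3) + 17/4| < ε.

δ = min(2, (8/11)ε)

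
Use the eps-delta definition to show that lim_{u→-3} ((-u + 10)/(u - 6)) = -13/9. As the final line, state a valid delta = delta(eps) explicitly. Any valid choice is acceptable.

delta = min(9/2, (81/8)eps)

Let eps > 0. We want delta > 0 with 0 < |u + 3| < delta ⇒ |(-u + 10)/(u - 6) + 13/9| < eps.
Combining over a common denominator, (-u + 10)/(u - 6) + 13/9 = [(-u + 10)·(-9) − 13·(u - 6)] / [(-9)·(u - 6)] = -4(u + 3) / ((-9)(u - 6)).
So |(-u + 10)/(u - 6) + 13/9| = 4|u + 3| / (9·|u − 6|).
Require delta ≤ 9/2, so |u − 6| ≥ |-9| − |u + 3| > 9 − 9/2 = 9/2.
Hence |(-u + 10)/(u - 6) + 13/9| < 4|u + 3|/(9·(9/2)) = (8/81)|u + 3|, which is < eps once |u + 3| < (81/8)eps.
Take delta = min(9/2, (81/8)eps). Then 0 < |u + 3| < delta forces both bounds, so |(-u + 10)/(u - 6) + 13/9| < eps.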